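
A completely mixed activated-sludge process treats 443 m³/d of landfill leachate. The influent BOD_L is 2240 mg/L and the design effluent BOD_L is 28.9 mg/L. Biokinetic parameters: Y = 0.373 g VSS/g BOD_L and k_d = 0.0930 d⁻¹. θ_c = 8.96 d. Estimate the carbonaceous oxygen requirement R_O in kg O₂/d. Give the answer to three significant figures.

R_O ≈ 697 kg O₂/d

Y_obs = Y / (1 + k_d θ_c) = 0.373 / (1 + 0.0930 × 8.96) = 0.373 / 1.833 = 0.2035.
Substrate removed = Q·(S₀ − S) = 443 m³/d × (2240 − 28.9) g/m³ = 9.8×10^5 g/d = 979.5 kg/d.
Net sludge production P_X = 0.2035 × 979.5 = 199.3 kg VSS/d.
Carbonaceous O₂ demand = substrate oxidised − cell-mass equivalent = 979.5 − 1.42 × 199.3 = 696.5 kg O₂/d.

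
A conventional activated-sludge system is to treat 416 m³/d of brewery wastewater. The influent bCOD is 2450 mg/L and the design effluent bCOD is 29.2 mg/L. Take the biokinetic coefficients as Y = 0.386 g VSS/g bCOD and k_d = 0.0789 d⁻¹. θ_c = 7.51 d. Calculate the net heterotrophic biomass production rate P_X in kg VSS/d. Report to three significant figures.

The observed yield is Y_obs = Y/(1 + k_d·θ_c) = 0.386 / (1 + 0.0789 × 7.51) = 0.386 / 1.593 = 0.2424 g VSS per g bCOD removed.
ΔS = 2450 − 29.2 = 2421 mg/L, so the substrate removal rate is 416 × 2421/1000 = 1007 kg bCOD/d.
Biomass produced: P_X = Y_obs·Q·ΔS = 0.2424 × 1007 ≈ 244.1 kg VSS/d.

P_X ≈ 244 kg VSS/d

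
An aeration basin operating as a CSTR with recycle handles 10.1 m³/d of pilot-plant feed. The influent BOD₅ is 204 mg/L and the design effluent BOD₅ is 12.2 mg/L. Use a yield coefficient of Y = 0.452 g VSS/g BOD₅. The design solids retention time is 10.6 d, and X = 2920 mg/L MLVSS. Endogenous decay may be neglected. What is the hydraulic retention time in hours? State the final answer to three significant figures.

Biomass mass balance (decay neglected): V·X = Y·Q·(S₀ − S)·θ_c, so V = 0.452 × 10.1 × (204 − 12.2) × 10.6 / 2920 = 3.179 m³.
Hydraulic retention time τ = V/Q = 3.179 / 10.1 = 0.3147 d = 7.553 h.

τ ≈ 7.55 h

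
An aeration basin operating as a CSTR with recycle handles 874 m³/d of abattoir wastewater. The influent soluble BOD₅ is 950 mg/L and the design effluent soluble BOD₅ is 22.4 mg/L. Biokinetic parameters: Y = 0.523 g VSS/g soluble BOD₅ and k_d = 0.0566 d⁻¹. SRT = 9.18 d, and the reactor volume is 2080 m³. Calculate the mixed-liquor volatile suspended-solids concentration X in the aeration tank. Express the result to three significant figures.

X ≈ 1230 mg/L

X = Y·Q·ΔS·θ_c / [V·(1 + k_d θ_c)] = 0.523 × 874 × (950 − 22.4) × 9.18 / [2080 × (1 + 0.0566 × 9.18)] = 1231 mg/L.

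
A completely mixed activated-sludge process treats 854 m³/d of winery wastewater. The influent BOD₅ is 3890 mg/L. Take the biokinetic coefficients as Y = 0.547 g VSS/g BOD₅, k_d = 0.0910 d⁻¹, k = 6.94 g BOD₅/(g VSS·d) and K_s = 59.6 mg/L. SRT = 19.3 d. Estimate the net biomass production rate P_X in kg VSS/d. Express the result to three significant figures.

Effluent substrate depends only on kinetics and SRT: S = K_s(1 + k_d θ_c) / [θ_c(Yk − k_d) − 1] = 59.6 × (1 + 0.0910 × 19.3) / [19.3 × (0.547 × 6.94 − 0.0910) − 1] = 164.3 / 70.51 = 2.330 mg/L.
The observed yield is Y_obs = Y/(1 + k_d·θ_c) = 0.547 / (1 + 0.0910 × 19.3) = 0.547 / 2.756 = 0.1985 g VSS per g BOD₅ removed.
Q·(S₀ − S) = 854 × (3890 − 2.33) × 10⁻³ = 3320 kg/d removed.
P_X = Y_obs · Q(S₀ − S) = 0.1985 × 3320 = 658.9 kg VSS/d.

P_X ≈ 659 kg VSS/d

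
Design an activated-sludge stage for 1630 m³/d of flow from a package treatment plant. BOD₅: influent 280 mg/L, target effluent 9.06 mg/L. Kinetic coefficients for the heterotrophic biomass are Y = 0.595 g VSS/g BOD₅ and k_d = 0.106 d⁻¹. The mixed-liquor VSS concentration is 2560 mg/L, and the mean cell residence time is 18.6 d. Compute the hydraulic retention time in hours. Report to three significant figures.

τ ≈ 9.46 h

From the SRT design equation V = Y Q (S₀−S) θ_c / [X (1 + k_d θ_c)] = 0.595 × 1630 × (280 − 9.06) × 18.6 / [2560 × (1 + 0.106 × 18.6)] = 4.89×10^6 / 7607 = 642.5 m³.
Hydraulic retention time τ = V/Q = 642.5 / 1630 = 0.3942 d = 9.460 h.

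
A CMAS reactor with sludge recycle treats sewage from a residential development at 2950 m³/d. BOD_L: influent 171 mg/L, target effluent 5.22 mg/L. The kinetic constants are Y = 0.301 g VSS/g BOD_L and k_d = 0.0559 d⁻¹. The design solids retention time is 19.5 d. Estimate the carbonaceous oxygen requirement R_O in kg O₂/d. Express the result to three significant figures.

Y_obs = Y / (1 + k_d θ_c) = 0.301 / (1 + 0.0559 × 19.5) = 0.301 / 2.090 = 0.1440.
Mass of BOD_L removed per day: Q(S₀ − S) = 2950 × 165.8 g/m³ = 489.1 kg/d.
Biomass synthesised: P_X = Y_obs × 489.1 = 70.43 kg VSS/d.
Carbonaceous O₂ demand = substrate oxidised − cell-mass equivalent = 489.1 − 1.42 × 70.43 = 389.0 kg O₂/d.

R_O ≈ 389 kg O₂/d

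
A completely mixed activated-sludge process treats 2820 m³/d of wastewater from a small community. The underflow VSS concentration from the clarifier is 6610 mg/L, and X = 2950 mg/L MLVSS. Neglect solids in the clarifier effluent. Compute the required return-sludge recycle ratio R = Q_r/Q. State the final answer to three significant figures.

R ≈ 0.806

Mass balance around the secondary clarifier (neglecting effluent solids): R = X / (X_r − X) = 2950 / (6610 − 2950) = 0.8060.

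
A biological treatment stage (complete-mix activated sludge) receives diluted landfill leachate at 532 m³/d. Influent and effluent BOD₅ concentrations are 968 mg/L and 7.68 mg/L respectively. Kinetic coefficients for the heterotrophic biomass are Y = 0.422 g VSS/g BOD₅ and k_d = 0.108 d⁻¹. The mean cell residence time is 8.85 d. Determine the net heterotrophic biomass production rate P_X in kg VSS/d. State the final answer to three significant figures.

The observed yield is Y_obs = Y/(1 + k_d·θ_c) = 0.422 / (1 + 0.108 × 8.85) = 0.422 / 1.956 = 0.2158 g VSS per g BOD₅ removed.
Substrate removed = Q·(S₀ − S) = 532 m³/d × (968 − 7.68) g/m³ = 5.11×10^5 g/d = 510.9 kg/d.
P_X = Y_obs · Q(S₀ − S) = 0.2158 × 510.9 = 110.2 kg VSS/d.

P_X ≈ 110 kg VSS/d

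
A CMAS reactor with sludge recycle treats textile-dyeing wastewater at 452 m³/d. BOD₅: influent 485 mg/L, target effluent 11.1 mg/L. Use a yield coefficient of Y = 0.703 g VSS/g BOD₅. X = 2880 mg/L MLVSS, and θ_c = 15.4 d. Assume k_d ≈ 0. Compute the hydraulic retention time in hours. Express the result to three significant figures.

V·X = Y·Q·ΔS·θ_c gives V = 0.703 × 452 × (485 − 11.1) × 15.4 / 2880 = 805.2 m³.
τ = V/Q = 805.2/452 = 1.781 d, or 42.75 h.

τ ≈ 42.8 h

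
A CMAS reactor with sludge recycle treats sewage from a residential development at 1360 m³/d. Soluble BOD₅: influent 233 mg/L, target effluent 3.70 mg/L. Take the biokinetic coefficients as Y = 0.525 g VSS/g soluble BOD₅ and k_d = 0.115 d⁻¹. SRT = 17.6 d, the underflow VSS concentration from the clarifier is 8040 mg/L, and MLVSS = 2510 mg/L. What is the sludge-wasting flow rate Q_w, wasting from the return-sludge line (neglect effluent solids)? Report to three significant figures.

Q_w ≈ 6.73 m³/d

From the SRT design equation V = Y Q (S₀−S) θ_c / [X (1 + k_d θ_c)] = 0.525 × 1360 × (233 − 3.70) × 17.6 / [2510 × (1 + 0.115 × 17.6)] = 2.88×10^6 / 7590 = 379.6 m³.
Q_w = (V·X)/(θ_c X_r) = 379.6 × 2510 / (17.6 × 8040) = 6.734 m³/d.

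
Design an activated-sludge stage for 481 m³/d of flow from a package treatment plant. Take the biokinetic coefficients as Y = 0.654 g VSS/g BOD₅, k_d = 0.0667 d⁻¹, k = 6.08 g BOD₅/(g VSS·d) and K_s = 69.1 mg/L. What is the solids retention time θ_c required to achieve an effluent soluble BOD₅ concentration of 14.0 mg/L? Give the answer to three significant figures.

From 1/θ_c = Y·k·S/(K_s + S) − k_d: Y·k·S/(K_s+S) = 0.654 × 6.08 × 14.0 / (69.1 + 14.0) = 0.6699 d⁻¹.
Then 1/θ_c = μ − k_d = 0.6699 − 0.0667 = 0.6032 d⁻¹, giving θ_c = 1.658 d.

θ_c ≈ 1.66 d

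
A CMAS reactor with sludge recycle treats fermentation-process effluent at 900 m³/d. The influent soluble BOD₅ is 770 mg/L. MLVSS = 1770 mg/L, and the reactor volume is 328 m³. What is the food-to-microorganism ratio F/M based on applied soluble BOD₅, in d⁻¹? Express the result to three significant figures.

F/M ≈ 1.19 d⁻¹

Food-to-microorganism ratio F/M = Q S₀ / (V X) = 900 × 770 / (328.0 × 1770) = 1.194 d⁻¹.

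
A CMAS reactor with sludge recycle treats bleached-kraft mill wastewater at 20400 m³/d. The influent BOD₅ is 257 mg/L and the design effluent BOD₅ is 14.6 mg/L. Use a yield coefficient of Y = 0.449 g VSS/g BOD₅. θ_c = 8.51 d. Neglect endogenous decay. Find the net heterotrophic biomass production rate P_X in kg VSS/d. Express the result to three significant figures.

No decay correction is needed, so Y_obs = Y = 0.449.
ΔS = 257 − 14.6 = 242.4 mg/L, so the substrate removal rate is 20400 × 242.4/1000 = 4945 kg BOD₅/d.
So the net sludge growth is P_X = 0.4490 × 4945 = 2220 kg VSS/d.

P_X ≈ 2220 kg VSS/d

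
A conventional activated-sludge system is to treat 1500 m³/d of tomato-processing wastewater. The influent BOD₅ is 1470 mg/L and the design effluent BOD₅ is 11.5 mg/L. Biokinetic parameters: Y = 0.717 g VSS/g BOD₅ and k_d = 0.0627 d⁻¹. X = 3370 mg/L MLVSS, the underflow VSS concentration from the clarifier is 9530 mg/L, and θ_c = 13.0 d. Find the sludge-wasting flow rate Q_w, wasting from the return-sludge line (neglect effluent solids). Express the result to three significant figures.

Q_w ≈ 90.7 m³/d

From the SRT design equation V = Y Q (S₀−S) θ_c / [X (1 + k_d θ_c)] = 0.717 × 1500 × (1470 − 11.5) × 13.0 / [3370 × (1 + 0.0627 × 13.0)] = 2.04×10^7 / 6117 = 3334 m³.
θ_c = V·X/(Q_w·X_r) when wasting from the recycle, so Q_w = V·X/(θ_c·X_r) = 3334 × 3370 / (13.0 × 9530) = 90.68 m³/d.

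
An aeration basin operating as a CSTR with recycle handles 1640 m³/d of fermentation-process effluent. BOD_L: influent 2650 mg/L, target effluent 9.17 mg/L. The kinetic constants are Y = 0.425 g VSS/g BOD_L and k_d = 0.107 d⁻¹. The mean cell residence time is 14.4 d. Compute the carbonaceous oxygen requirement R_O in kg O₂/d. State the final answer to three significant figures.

R_O ≈ 3300 kg O₂/d

Correct the yield for decay: Y_obs = Y/(1 + k_d θ_c) = 0.425 / (1 + 0.107 × 14.4) = 0.425 / 2.541 = 0.1673.
Q·(S₀ − S) = 1640 × (2650 − 9.17) × 10⁻³ = 4331 kg/d removed.
Biomass synthesised: P_X = Y_obs × 4331 = 724.4 kg VSS/d.
Carbonaceous O₂ demand = substrate oxidised − cell-mass equivalent = 4331 − 1.42 × 724.4 = 3302 kg O₂/d.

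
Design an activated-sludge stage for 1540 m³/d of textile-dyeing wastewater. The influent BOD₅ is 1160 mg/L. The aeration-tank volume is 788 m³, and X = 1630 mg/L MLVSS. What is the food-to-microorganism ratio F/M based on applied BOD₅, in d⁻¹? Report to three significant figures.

F/M = Q·S₀ / (V·X) = 1540 × 1160 / (788.0 × 1630) = 1.391 g BOD₅·(g VSS·d)⁻¹.

F/M ≈ 1.39 d⁻¹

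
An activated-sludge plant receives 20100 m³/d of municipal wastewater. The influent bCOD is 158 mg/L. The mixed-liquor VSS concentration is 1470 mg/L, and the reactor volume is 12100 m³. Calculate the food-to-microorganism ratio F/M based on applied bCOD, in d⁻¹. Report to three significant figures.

F/M ≈ 0.179 d⁻¹

F/M = Q·S₀ / (V·X) = 20100 × 158 / (12100 × 1470) = 0.1785 g bCOD·(g VSS·d)⁻¹.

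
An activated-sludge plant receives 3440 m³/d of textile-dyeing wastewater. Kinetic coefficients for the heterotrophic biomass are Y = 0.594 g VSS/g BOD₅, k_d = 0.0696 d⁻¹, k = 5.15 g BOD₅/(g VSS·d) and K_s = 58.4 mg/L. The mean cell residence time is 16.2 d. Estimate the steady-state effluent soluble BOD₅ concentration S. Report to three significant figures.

S ≈ 2.62 mg/L

From the Monod/SRT balance for a CMAS, S = K_s·(1+k_d θ_c)/[θ_c·(Y k − k_d) − 1] = 58.4 × (1 + 0.0696 × 16.2) / [16.2 × (0.594 × 5.15 − 0.0696) − 1] = 124.2 / 47.43 = 2.620 mg/L.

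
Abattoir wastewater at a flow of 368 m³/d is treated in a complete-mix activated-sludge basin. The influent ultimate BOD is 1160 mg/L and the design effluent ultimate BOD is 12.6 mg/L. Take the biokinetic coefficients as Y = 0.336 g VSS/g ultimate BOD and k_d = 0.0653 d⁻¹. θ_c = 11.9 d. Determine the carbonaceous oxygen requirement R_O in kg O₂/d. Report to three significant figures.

Observed yield with endogenous decay: Y_obs = Y / (1 + k_d·θ_c) = 0.336 / (1 + 0.0653 × 11.9) = 0.336 / 1.777 = 0.1891 g VSS/g ultimate BOD.
ΔS = 1160 − 12.6 = 1147 mg/L, so the substrate removal rate is 368 × 1147/1000 = 422.2 kg ultimate BOD/d.
Biomass synthesised: P_X = Y_obs × 422.2 = 79.84 kg VSS/d.
R_O = Q·ΔS − 1.42 P_X = 422.2 − 113.4 = 308.9 kg O₂/d.

R_O ≈ 309 kg O₂/d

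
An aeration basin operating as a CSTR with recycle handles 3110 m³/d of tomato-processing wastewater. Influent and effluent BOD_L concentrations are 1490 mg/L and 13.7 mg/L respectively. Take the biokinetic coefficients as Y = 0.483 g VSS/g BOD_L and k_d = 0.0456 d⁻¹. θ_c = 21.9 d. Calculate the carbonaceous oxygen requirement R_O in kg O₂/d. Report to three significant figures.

Observed yield with endogenous decay: Y_obs = Y / (1 + k_d·θ_c) = 0.483 / (1 + 0.0456 × 21.9) = 0.483 / 1.999 = 0.2417 g VSS/g BOD_L.
ΔS = 1490 − 13.7 = 1476 mg/L, so the substrate removal rate is 3110 × 1476/1000 = 4591 kg BOD_L/d.
Biomass synthesised: P_X = Y_obs × 4591 = 1110 kg VSS/d.
R_O = Q·(S₀ − S) − 1.42·P_X = 4591 − 1.42 × 1110 = 3016 kg O₂/d.

R_O ≈ 3020 kg O₂/d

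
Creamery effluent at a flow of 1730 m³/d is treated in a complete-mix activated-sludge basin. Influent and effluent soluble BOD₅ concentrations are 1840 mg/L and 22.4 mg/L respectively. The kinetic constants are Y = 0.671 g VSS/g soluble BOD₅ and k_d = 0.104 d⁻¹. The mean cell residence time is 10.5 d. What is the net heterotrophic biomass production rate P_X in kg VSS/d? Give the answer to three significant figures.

P_X ≈ 1010 kg VSS/d

Observed yield with endogenous decay: Y_obs = Y / (1 + k_d·θ_c) = 0.671 / (1 + 0.104 × 10.5) = 0.671 / 2.092 = 0.3207 g VSS/g soluble BOD₅.
Substrate removed = Q·(S₀ − S) = 1730 m³/d × (1840 − 22.4) g/m³ = 3.14×10^6 g/d = 3144 kg/d.
So the net sludge growth is P_X = 0.3207 × 3144 = 1009 kg VSS/d.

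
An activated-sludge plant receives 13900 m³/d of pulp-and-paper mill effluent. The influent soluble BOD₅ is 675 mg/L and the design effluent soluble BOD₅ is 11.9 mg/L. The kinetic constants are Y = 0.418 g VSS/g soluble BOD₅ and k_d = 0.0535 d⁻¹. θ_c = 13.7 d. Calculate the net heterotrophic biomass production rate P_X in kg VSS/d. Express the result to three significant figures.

Observed yield with endogenous decay: Y_obs = Y / (1 + k_d·θ_c) = 0.418 / (1 + 0.0535 × 13.7) = 0.418 / 1.733 = 0.2412 g VSS/g soluble BOD₅.
ΔS = 675 − 11.9 = 663.1 mg/L, so the substrate removal rate is 13900 × 663.1/1000 = 9217 kg soluble BOD₅/d.
Net biomass production P_X = Y_obs × Q·(S₀ − S) = 0.2412 × 9217 = 2223 kg VSS/d.

P_X ≈ 2220 kg VSS/d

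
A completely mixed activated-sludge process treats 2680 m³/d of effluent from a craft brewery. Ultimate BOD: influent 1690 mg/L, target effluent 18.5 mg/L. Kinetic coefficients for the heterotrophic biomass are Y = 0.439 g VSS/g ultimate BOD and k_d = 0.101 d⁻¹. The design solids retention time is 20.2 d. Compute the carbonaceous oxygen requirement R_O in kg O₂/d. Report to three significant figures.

Y_obs = Y / (1 + k_d θ_c) = 0.439 / (1 + 0.101 × 20.2) = 0.439 / 3.040 = 0.1444.
Substrate removed = Q·(S₀ − S) = 2680 m³/d × (1690 − 18.5) g/m³ = 4.48×10^6 g/d = 4480 kg/d.
Biomass synthesised: P_X = Y_obs × 4480 = 646.8 kg VSS/d.
R_O = Q·(S₀ − S) − 1.42·P_X = 4480 − 1.42 × 646.8 = 3561 kg O₂/d.

R_O ≈ 3560 kg O₂/d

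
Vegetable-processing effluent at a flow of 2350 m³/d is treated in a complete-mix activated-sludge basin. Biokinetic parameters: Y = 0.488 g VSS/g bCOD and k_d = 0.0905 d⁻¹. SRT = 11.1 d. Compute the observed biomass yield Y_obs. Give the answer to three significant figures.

Correct the yield for decay: Y_obs = Y/(1 + k_d θ_c) = 0.488 / (1 + 0.0905 × 11.1) = 0.488 / 2.005 = 0.2434.

Y_obs ≈ 0.243 g VSS/g bCOD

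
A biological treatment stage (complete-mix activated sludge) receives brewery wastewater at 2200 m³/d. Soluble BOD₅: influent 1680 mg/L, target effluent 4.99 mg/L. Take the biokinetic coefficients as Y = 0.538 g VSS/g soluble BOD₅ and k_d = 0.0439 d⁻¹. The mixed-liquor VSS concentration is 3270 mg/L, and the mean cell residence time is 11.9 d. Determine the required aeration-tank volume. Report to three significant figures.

V ≈ 4740 m³

From the SRT design equation V = Y Q (S₀−S) θ_c / [X (1 + k_d θ_c)] = 0.538 × 2200 × (1680 − 4.99) × 11.9 / [3270 × (1 + 0.0439 × 11.9)] = 2.36×10^7 / 4978 = 4739 m³.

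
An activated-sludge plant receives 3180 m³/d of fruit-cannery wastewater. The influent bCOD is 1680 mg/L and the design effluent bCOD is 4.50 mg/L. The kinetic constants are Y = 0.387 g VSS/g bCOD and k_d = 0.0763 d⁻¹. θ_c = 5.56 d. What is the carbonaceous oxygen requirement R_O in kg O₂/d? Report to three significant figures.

Y_obs = Y / (1 + k_d θ_c) = 0.387 / (1 + 0.0763 × 5.56) = 0.387 / 1.424 = 0.2717.
Q·(S₀ − S) = 3180 × (1680 − 4.50) × 10⁻³ = 5328 kg/d removed.
P_X = Y_obs·Q·(S₀ − S) = 0.2717 × 5328 = 1448 kg VSS/d.
R_O = Q·ΔS − 1.42 P_X = 5328 − 2056 = 3272 kg O₂/d.

R_O ≈ 3270 kg O₂/d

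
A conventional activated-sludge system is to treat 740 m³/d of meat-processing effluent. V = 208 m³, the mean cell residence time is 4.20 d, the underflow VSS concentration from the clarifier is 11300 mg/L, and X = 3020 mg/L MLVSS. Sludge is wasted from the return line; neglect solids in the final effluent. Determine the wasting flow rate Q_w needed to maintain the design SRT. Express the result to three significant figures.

Q_w ≈ 13.2 m³/d

Q_w = (V·X)/(θ_c X_r) = 208.0 × 3020 / (4.20 × 11300) = 13.24 m³/d.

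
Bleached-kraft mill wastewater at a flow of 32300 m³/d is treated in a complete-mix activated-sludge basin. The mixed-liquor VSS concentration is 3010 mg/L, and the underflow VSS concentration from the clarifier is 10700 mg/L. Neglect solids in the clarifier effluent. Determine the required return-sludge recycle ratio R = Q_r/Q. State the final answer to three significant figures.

Mass balance around the secondary clarifier (neglecting effluent solids): R = X / (X_r − X) = 3010 / (10700 − 3010) = 0.3914.

R ≈ 0.391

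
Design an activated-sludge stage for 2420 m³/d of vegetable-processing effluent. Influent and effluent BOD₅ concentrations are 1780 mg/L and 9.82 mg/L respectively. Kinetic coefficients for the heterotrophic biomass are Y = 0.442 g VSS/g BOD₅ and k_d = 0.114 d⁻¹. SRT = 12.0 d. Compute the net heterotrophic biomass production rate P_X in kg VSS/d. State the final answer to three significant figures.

Observed yield with endogenous decay: Y_obs = Y / (1 + k_d·θ_c) = 0.442 / (1 + 0.114 × 12.0) = 0.442 / 2.368 = 0.1867 g VSS/g BOD₅.
Q·(S₀ − S) = 2420 × (1780 − 9.82) × 10⁻³ = 4284 kg/d removed.
P_X = Y_obs · Q(S₀ − S) = 0.1867 × 4284 = 799.6 kg VSS/d.

P_X ≈ 800 kg VSS/d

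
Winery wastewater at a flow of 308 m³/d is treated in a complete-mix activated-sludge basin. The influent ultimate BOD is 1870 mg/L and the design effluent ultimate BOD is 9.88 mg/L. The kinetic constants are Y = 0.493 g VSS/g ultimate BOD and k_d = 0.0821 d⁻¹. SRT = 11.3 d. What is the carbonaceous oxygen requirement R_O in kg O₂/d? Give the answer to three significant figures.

Correct the yield for decay: Y_obs = Y/(1 + k_d θ_c) = 0.493 / (1 + 0.0821 × 11.3) = 0.493 / 1.928 = 0.2557.
Substrate removed = Q·(S₀ − S) = 308 m³/d × (1870 − 9.88) g/m³ = 5.73×10^5 g/d = 572.9 kg/d.
Net sludge production P_X = 0.2557 × 572.9 = 146.5 kg VSS/d.
R_O = Q·(S₀ − S) − 1.42·P_X = 572.9 − 1.42 × 146.5 = 364.9 kg O₂/d.

R_O ≈ 365 kg O₂/d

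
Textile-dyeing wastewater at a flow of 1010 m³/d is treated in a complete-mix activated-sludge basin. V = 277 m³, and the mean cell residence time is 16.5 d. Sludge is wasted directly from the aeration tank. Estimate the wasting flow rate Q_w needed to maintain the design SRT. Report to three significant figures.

With mixed-liquor wasting, θ_c = V/Q_w, so Q_w = V/θ_c = 277.0/16.5 = 16.79 m³/d.

Q_w ≈ 16.8 m³/d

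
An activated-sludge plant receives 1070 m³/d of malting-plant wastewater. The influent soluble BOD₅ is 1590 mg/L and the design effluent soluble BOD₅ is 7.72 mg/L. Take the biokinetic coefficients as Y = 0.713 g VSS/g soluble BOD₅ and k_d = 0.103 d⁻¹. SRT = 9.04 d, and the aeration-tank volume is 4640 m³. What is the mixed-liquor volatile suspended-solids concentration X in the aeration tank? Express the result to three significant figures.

Solving the biomass balance for X: X = Y Q (S₀−S) θ_c / [V (1+k_d θ_c)] = 0.713 × 1070 × (1590 − 7.72) × 9.04 / [4640 × (1 + 0.103 × 9.04)] = 1218 mg/L.

X ≈ 1220 mg/L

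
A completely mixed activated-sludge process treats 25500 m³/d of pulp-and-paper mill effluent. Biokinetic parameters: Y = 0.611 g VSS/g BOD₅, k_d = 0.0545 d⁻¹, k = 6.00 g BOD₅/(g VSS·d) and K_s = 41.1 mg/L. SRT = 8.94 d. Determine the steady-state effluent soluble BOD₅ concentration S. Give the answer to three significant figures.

S ≈ 1.95 mg/L

For a completely mixed reactor with recycle the Lawrence–McCarty relation gives S = K_s·(1 + k_d·θ_c) / [θ_c·(Y·k − k_d) − 1] = 41.1 × (1 + 0.0545 × 8.94) / [8.94 × (0.611 × 6.00 − 0.0545) − 1] = 61.13 / 31.29 = 1.954 mg/L.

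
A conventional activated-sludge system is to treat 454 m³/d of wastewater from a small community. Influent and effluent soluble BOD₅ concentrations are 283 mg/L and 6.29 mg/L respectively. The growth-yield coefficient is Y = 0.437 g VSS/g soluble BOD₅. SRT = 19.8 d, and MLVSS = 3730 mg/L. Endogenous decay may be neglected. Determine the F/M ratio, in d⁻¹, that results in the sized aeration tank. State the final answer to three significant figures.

V·X = Y·Q·ΔS·θ_c gives V = 0.437 × 454 × (283 − 6.29) × 19.8 / 3730 = 291.4 m³.
F/M = Q·S₀ / (V·X) = 454 × 283 / (291.4 × 3730) = 0.1182 g soluble BOD₅·(g VSS·d)⁻¹.

F/M ≈ 0.118 d⁻¹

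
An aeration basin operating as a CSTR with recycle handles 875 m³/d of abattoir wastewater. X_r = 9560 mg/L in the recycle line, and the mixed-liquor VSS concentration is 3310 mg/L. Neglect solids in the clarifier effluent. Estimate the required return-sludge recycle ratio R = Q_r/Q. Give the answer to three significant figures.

R ≈ 0.530

Mass balance around the secondary clarifier (neglecting effluent solids): R = X / (X_r − X) = 3310 / (9560 − 3310) = 0.5296.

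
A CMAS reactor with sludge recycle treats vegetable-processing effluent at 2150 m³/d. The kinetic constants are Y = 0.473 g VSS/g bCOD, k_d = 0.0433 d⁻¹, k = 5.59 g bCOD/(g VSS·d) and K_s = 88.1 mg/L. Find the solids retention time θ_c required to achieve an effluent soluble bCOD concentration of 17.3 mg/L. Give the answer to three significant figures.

From 1/θ_c = Y·k·S/(K_s + S) − k_d: Y·k·S/(K_s+S) = 0.473 × 5.59 × 17.3 / (88.1 + 17.3) = 0.4340 d⁻¹.
Then 1/θ_c = μ − k_d = 0.4340 − 0.0433 = 0.3907 d⁻¹, giving θ_c = 2.560 d.

θ_c ≈ 2.56 d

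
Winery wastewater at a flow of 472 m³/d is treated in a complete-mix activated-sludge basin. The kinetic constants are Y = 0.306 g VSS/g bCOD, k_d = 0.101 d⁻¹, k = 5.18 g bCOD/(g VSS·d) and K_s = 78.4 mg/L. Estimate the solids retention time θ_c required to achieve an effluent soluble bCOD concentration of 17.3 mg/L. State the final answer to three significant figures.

Specific growth rate at S = 17.3 mg/L: μ = YkS/(K_s+S) = 0.306·5.18·17.3/(78.4+17.3) = 0.2865 d⁻¹.
1/θ_c = 0.2865 − 0.101 = 0.1855 d⁻¹, so θ_c = 5.390 d.

θ_c ≈ 5.39 d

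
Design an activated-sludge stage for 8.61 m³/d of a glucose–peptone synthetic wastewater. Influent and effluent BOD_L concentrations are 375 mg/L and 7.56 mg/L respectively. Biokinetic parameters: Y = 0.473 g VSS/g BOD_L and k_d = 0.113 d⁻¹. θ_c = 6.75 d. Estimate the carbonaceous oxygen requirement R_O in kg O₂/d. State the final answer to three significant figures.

Observed yield with endogenous decay: Y_obs = Y / (1 + k_d·θ_c) = 0.473 / (1 + 0.113 × 6.75) = 0.473 / 1.763 = 0.2683 g VSS/g BOD_L.
Mass of BOD_L removed per day: Q(S₀ − S) = 8.61 × 367.4 g/m³ = 3.164 kg/d.
Net sludge production P_X = 0.2683 × 3.164 = 0.8489 kg VSS/d.
Carbonaceous O₂ demand = substrate oxidised − cell-mass equivalent = 3.164 − 1.42 × 0.8489 = 1.958 kg O₂/d.

R_O ≈ 1.96 kg O₂/d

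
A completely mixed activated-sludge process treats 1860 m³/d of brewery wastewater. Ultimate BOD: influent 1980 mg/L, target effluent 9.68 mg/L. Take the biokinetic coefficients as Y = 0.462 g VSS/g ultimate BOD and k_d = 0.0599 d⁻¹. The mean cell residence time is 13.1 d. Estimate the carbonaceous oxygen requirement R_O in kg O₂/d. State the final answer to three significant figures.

R_O ≈ 2320 kg O₂/d

Observed yield with endogenous decay: Y_obs = Y / (1 + k_d·θ_c) = 0.462 / (1 + 0.0599 × 13.1) = 0.462 / 1.785 = 0.2589 g VSS/g ultimate BOD.
Mass of ultimate BOD removed per day: Q(S₀ − S) = 1860 × 1970 g/m³ = 3665 kg/d.
Net sludge production P_X = 0.2589 × 3665 = 948.7 kg VSS/d.
R_O = Q·(S₀ − S) − 1.42·P_X = 3665 − 1.42 × 948.7 = 2318 kg O₂/d.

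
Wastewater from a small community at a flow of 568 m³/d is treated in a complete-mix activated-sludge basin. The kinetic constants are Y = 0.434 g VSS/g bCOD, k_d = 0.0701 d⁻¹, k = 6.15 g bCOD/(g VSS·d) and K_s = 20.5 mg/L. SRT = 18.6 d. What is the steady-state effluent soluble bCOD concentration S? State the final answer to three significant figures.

Effluent substrate depends only on kinetics and SRT: S = K_s(1 + k_d θ_c) / [θ_c(Yk − k_d) − 1] = 20.5 × (1 + 0.0701 × 18.6) / [18.6 × (0.434 × 6.15 − 0.0701) − 1] = 47.23 / 47.34 = 0.9976 mg/L.

S ≈ 0.998 mg/L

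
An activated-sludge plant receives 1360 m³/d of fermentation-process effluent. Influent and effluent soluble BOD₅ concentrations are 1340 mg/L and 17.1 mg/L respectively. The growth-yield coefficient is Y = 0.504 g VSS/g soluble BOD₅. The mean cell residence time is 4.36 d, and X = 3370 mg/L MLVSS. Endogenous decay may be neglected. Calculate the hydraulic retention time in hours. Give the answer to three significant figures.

τ ≈ 20.7 h

Biomass mass balance (decay neglected): V·X = Y·Q·(S₀ − S)·θ_c, so V = 0.504 × 1360 × (1340 − 17.1) × 4.36 / 3370 = 1173 m³.
Hydraulic retention time τ = V/Q = 1173 / 1360 = 0.8626 d = 20.70 h.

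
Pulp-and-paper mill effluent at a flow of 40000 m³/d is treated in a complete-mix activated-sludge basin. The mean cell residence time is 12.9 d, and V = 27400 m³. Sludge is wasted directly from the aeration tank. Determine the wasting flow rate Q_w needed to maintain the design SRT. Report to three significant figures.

Q_w ≈ 2120 m³/d

With mixed-liquor wasting, θ_c = V/Q_w, so Q_w = V/θ_c = 27400/12.9 = 2124 m³/d.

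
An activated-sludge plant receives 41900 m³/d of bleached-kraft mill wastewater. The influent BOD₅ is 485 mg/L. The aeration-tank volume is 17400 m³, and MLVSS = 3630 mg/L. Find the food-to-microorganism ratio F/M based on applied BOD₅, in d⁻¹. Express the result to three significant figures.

F/M ≈ 0.322 d⁻¹

Food-to-microorganism ratio F/M = Q S₀ / (V X) = 41900 × 485 / (17400 × 3630) = 0.3217 d⁻¹.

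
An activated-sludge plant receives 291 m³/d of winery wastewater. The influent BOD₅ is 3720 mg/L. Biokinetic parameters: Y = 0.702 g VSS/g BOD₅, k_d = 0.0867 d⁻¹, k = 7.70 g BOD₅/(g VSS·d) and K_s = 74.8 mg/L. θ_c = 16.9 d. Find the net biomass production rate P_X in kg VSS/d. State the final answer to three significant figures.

P_X ≈ 308 kg VSS/d

For a completely mixed reactor with recycle the Lawrence–McCarty relation gives S = K_s·(1 + k_d·θ_c) / [θ_c·(Y·k − k_d) − 1] = 74.8 × (1 + 0.0867 × 16.9) / [16.9 × (0.702 × 7.70 − 0.0867) − 1] = 184.4 / 88.89 = 2.075 mg/L.
Correct the yield for decay: Y_obs = Y/(1 + k_d θ_c) = 0.702 / (1 + 0.0867 × 16.9) = 0.702 / 2.465 = 0.2848.
Q·(S₀ − S) = 291 × (3720 − 2.07) × 10⁻³ = 1082 kg/d removed.
So the net sludge growth is P_X = 0.2848 × 1082 = 308.1 kg VSS/d.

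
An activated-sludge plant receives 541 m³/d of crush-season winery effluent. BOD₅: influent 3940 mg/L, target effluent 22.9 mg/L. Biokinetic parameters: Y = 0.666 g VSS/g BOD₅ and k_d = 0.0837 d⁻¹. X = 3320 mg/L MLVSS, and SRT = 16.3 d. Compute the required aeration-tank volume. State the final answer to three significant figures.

V ≈ 2930 m³

Rearranging the biomass balance for a CMAS with decay, V = Y·Q·ΔS·θ_c / [X·(1+k_d θ_c)] = 0.666 × 541 × (3940 − 22.9) × 16.3 / [3320 × (1 + 0.0837 × 16.3)] = 2.3×10^7 / 7850 = 2931 m³.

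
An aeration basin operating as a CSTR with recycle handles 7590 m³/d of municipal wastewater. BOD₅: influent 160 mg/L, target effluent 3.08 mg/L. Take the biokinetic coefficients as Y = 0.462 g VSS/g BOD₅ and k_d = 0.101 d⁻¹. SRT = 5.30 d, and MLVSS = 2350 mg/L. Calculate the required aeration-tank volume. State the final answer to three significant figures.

V ≈ 808 m³

From the SRT design equation V = Y Q (S₀−S) θ_c / [X (1 + k_d θ_c)] = 0.462 × 7590 × (160 − 3.08) × 5.30 / [2350 × (1 + 0.101 × 5.30)] = 2.92×10^6 / 3608 = 808.3 m³.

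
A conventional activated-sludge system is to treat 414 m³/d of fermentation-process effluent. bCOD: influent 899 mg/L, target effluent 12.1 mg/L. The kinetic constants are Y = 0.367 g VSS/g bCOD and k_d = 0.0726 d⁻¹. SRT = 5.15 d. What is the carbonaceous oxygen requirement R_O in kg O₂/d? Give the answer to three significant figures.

The observed yield is Y_obs = Y/(1 + k_d·θ_c) = 0.367 / (1 + 0.0726 × 5.15) = 0.367 / 1.374 = 0.2671 g VSS per g bCOD removed.
Q·(S₀ − S) = 414 × (899 − 12.1) × 10⁻³ = 367.2 kg/d removed.
P_X = Y_obs·Q·(S₀ − S) = 0.2671 × 367.2 = 98.08 kg VSS/d.
Carbonaceous O₂ demand = substrate oxidised − cell-mass equivalent = 367.2 − 1.42 × 98.08 = 227.9 kg O₂/d.

R_O ≈ 228 kg O₂/d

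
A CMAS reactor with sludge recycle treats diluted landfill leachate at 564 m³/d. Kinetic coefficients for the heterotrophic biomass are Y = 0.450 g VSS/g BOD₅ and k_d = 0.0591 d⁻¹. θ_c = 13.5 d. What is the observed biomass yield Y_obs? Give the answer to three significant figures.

Y_obs ≈ 0.250 g VSS/g BOD₅

Correct the yield for decay: Y_obs = Y/(1 + k_d θ_c) = 0.450 / (1 + 0.0591 × 13.5) = 0.450 / 1.798 = 0.2503.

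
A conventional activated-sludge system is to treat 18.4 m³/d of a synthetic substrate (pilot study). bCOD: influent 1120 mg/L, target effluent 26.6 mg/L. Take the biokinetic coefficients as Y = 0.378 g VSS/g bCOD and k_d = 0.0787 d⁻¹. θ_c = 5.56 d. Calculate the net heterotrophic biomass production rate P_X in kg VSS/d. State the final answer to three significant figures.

Observed yield with endogenous decay: Y_obs = Y / (1 + k_d·θ_c) = 0.378 / (1 + 0.0787 × 5.56) = 0.378 / 1.438 = 0.2629 g VSS/g bCOD.
Mass of bCOD removed per day: Q(S₀ − S) = 18.4 × 1093 g/m³ = 20.12 kg/d.
So the net sludge growth is P_X = 0.2629 × 20.12 = 5.290 kg VSS/d.

P_X ≈ 5.29 kg VSS/d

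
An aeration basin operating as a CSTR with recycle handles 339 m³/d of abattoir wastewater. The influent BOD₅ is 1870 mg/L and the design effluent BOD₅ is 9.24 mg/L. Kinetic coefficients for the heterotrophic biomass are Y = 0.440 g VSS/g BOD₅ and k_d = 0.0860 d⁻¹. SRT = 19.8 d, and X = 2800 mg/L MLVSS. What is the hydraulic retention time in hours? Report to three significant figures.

τ ≈ 51.4 h

From the SRT design equation V = Y Q (S₀−S) θ_c / [X (1 + k_d θ_c)] = 0.440 × 339 × (1870 − 9.24) × 19.8 / [2800 × (1 + 0.0860 × 19.8)] = 5.5×10^6 / 7568 = 726.2 m³.
τ = V/Q = 726.2/339 = 2.142 d, or 51.41 h.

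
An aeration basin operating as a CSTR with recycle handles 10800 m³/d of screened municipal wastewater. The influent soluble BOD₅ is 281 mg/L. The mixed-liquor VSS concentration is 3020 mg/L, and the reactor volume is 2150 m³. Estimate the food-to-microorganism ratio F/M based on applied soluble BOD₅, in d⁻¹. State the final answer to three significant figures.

Food-to-microorganism ratio F/M = Q S₀ / (V X) = 10800 × 281 / (2150 × 3020) = 0.4674 d⁻¹.

F/M ≈ 0.467 d⁻¹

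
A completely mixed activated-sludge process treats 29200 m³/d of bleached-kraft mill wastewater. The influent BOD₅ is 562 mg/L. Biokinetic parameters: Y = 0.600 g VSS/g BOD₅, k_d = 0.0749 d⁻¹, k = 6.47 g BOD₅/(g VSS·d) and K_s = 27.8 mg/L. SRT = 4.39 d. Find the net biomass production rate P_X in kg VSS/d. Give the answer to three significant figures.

P_X ≈ 7380 kg VSS/d

For a completely mixed reactor with recycle the Lawrence–McCarty relation gives S = K_s·(1 + k_d·θ_c) / [θ_c·(Y·k − k_d) − 1] = 27.8 × (1 + 0.0749 × 4.39) / [4.39 × (0.600 × 6.47 − 0.0749) − 1] = 36.94 / 15.71 = 2.351 mg/L.
Correct the yield for decay: Y_obs = Y/(1 + k_d θ_c) = 0.600 / (1 + 0.0749 × 4.39) = 0.600 / 1.329 = 0.4515.
ΔS = 562 − 2.35 = 559.6 mg/L, so the substrate removal rate is 29200 × 559.6/1000 = 16342 kg BOD₅/d.
P_X = Y_obs · Q(S₀ − S) = 0.4515 × 16342 = 7379 kg VSS/d.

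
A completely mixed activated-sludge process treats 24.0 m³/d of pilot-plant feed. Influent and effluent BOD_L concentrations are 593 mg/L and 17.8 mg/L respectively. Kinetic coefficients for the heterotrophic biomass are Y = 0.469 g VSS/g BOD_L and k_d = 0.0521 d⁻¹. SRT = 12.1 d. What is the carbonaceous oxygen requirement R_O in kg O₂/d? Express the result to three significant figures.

R_O ≈ 8.17 kg O₂/d

Y_obs = Y / (1 + k_d θ_c) = 0.469 / (1 + 0.0521 × 12.1) = 0.469 / 1.630 = 0.2877.
Substrate removed = Q·(S₀ − S) = 24.0 m³/d × (593 − 17.8) g/m³ = 1.38×10^4 g/d = 13.80 kg/d.
Net sludge production P_X = 0.2877 × 13.80 = 3.971 kg VSS/d.
Carbonaceous O₂ demand = substrate oxidised − cell-mass equivalent = 13.80 − 1.42 × 3.971 = 8.166 kg O₂/d.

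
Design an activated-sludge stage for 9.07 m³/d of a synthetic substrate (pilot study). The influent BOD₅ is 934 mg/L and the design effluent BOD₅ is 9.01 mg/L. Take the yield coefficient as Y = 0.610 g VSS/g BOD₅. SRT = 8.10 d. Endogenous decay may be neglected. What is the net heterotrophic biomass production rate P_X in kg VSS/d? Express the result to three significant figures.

P_X ≈ 5.12 kg VSS/d

Since k_d ≈ 0, Y_obs = Y = 0.610 g VSS/g BOD₅.
ΔS = 934 − 9.01 = 925.0 mg/L, so the substrate removal rate is 9.07 × 925.0/1000 = 8.390 kg BOD₅/d.
Net biomass production P_X = Y_obs × Q·(S₀ − S) = 0.6100 × 8.390 = 5.118 kg VSS/d.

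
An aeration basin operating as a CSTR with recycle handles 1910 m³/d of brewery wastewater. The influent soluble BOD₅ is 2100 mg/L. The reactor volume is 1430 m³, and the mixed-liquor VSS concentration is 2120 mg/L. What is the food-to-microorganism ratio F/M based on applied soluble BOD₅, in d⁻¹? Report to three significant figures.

F/M ≈ 1.32 d⁻¹

Food-to-microorganism ratio F/M = Q S₀ / (V X) = 1910 × 2100 / (1430 × 2120) = 1.323 d⁻¹.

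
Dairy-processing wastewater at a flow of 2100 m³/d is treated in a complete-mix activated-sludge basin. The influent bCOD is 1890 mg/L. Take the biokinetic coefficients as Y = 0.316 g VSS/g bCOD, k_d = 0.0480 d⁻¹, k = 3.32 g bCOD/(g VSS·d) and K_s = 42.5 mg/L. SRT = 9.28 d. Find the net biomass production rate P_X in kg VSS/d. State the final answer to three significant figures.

Effluent substrate depends only on kinetics and SRT: S = K_s(1 + k_d θ_c) / [θ_c(Yk − k_d) − 1] = 42.5 × (1 + 0.0480 × 9.28) / [9.28 × (0.316 × 3.32 − 0.0480) − 1] = 61.43 / 8.290 = 7.410 mg/L.
The observed yield is Y_obs = Y/(1 + k_d·θ_c) = 0.316 / (1 + 0.0480 × 9.28) = 0.316 / 1.445 = 0.2186 g VSS per g bCOD removed.
ΔS = 1890 − 7.41 = 1883 mg/L, so the substrate removal rate is 2100 × 1883/1000 = 3953 kg bCOD/d.
So the net sludge growth is P_X = 0.2186 × 3953 = 864.3 kg VSS/d.

P_X ≈ 864 kg VSS/d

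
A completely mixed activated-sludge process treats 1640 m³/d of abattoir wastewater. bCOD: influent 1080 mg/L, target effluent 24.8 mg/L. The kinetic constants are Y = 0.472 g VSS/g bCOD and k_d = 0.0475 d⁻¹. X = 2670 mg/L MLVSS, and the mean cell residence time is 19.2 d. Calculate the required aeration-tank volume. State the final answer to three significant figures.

V ≈ 3070 m³

From the SRT design equation V = Y Q (S₀−S) θ_c / [X (1 + k_d θ_c)] = 0.472 × 1640 × (1080 − 24.8) × 19.2 / [2670 × (1 + 0.0475 × 19.2)] = 1.57×10^7 / 5105 = 3072 m³.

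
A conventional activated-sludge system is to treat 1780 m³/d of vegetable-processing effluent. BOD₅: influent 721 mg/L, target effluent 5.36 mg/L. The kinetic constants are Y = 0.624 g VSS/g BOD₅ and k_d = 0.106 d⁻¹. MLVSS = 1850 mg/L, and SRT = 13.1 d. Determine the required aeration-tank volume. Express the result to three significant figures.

V ≈ 2360 m³

Steady-state biomass mass balance: V·X·(1 + k_d·θ_c) = Y·Q·(S₀ − S)·θ_c, so V = 0.624 × 1780 × (721 − 5.36) × 13.1 / [1850 × (1 + 0.106 × 13.1)] = 1.04×10^7 / 4419 = 2356 m³.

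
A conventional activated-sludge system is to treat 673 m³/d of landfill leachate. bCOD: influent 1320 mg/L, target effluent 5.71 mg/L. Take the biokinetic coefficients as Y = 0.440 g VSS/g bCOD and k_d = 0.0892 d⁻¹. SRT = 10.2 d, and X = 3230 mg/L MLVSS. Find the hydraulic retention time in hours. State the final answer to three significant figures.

Steady-state biomass mass balance: V·X·(1 + k_d·θ_c) = Y·Q·(S₀ − S)·θ_c, so V = 0.440 × 673 × (1320 − 5.71) × 10.2 / [3230 × (1 + 0.0892 × 10.2)] = 3.97×10^6 / 6169 = 643.5 m³.
HRT = V/Q = 643.5 m³ / 673 m³·d⁻¹ = 0.9562 d × 24 = 22.95 h.

τ ≈ 22.9 h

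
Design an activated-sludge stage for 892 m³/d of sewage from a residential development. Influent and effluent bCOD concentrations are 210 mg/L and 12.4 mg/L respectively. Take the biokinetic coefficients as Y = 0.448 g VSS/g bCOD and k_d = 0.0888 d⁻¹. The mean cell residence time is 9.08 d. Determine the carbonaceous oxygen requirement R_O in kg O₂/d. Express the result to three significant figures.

Correct the yield for decay: Y_obs = Y/(1 + k_d θ_c) = 0.448 / (1 + 0.0888 × 9.08) = 0.448 / 1.806 = 0.2480.
Mass of bCOD removed per day: Q(S₀ − S) = 892 × 197.6 g/m³ = 176.3 kg/d.
P_X = Y_obs·Q·(S₀ − S) = 0.2480 × 176.3 = 43.72 kg VSS/d.
R_O = Q·ΔS − 1.42 P_X = 176.3 − 62.08 = 114.2 kg O₂/d.

R_O ≈ 114 kg O₂/d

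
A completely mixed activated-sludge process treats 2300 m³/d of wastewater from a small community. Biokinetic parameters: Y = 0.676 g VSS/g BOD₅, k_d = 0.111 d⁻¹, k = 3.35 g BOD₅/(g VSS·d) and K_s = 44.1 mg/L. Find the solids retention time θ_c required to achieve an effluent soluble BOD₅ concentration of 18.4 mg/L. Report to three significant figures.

Specific growth rate at S = 18.4 mg/L: μ = YkS/(K_s+S) = 0.676·3.35·18.4/(44.1+18.4) = 0.6667 d⁻¹.
Then 1/θ_c = μ − k_d = 0.6667 − 0.111 = 0.5557 d⁻¹, giving θ_c = 1.800 d.

θ_c ≈ 1.80 d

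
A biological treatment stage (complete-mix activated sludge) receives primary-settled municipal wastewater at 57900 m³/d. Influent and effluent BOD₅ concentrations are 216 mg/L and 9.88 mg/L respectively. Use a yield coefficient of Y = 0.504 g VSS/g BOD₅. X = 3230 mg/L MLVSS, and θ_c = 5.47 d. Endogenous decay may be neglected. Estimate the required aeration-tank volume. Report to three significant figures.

V ≈ 10200 m³

Biomass mass balance (decay neglected): V·X = Y·Q·(S₀ − S)·θ_c, so V = 0.504 × 57900 × (216 − 9.88) × 5.47 / 3230 = 10186 m³.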